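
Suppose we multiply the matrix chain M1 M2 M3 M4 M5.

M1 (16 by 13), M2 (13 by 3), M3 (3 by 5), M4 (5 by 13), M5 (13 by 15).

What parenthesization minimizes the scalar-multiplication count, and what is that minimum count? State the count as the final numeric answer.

2124

Adjacent pairs: M1M2 = 16·13·3 = 624; M2M3 = 13·3·5 = 195; M3M4 = 3·5·13 = 195; M4M5 = 5·13·15 = 975.
Length 3: M1..M3: k=1: 0+195+16·13·5=1235; k=2: 624+0+16·3·5=864 → min 864 | M2..M4: k=2: 0+195+13·3·13=702; k=3: 195+0+13·5·13=1040 → min 702 | M3..M5: k=3: 0+975+3·5·15=1200; k=4: 195+0+3·13·15=780 → min 780.
Length 4: M1..M4: k=1: 0+702+16·13·13=3406; k=2: 624+195+16·3·13=1443; k=3: 864+0+16·5·13=1904 → min 1443 | M2..M5: k=2: 0+780+13·3·15=1365; k=3: 195+975+13·5·15=2145; k=4: 702+0+13·13·15=3237 → min 1365.
Length 5: M1..M5: k=1: 0+1365+16·13·15=4485; k=2: 624+780+16·3·15=2124; k=3: 864+975+16·5·15=3039; k=4: 1443+0+16·13·15=4563 → min 2124.
Optimal parenthesization: ((M1 M2) ((M3 M4) M5)) with cost 2124.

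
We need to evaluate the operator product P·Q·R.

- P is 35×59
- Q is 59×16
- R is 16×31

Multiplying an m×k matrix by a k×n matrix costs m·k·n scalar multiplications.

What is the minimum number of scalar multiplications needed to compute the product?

50400

Order (P·(Q·R)): (Q·R): 59×16 by 16×31 → 59×31, cost 59·16·31 = 29264; (P·(Q·R)): 35×59 by 59×31 → 35×31, cost 35·59·31 = 64015; cumulative 93279. Total 93279.
Order ((P·Q)·R): (P·Q): 35×59 by 59×16 → 35×16, cost 35·59·16 = 33040; ((P·Q)·R): 35×16 by 16×31 → 35×31, cost 35·16·31 = 17360; cumulative 50400. Total 50400.
Minimum: 50400.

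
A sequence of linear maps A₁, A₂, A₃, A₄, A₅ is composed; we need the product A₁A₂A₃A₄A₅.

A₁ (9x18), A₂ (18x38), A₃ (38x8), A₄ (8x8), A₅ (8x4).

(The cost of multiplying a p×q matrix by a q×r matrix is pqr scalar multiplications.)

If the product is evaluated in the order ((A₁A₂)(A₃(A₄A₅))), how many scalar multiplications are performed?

8996

(A₁A₂): 9×18 by 18×38 → 9×38, cost 9·18·38 = 6156
(A₄A₅): 8×8 by 8×4 → 8×4, cost 8·8·4 = 256
(A₃(A₄A₅)): 38×8 by 8×4 → 38×4, cost 38·8·4 = 1216; cumulative 1472
((A₁A₂)(A₃(A₄A₅))): 9×38 by 38×4 → 9×4, cost 9·38·4 = 1368; cumulative 8996
Total: 8996 scalar multiplications.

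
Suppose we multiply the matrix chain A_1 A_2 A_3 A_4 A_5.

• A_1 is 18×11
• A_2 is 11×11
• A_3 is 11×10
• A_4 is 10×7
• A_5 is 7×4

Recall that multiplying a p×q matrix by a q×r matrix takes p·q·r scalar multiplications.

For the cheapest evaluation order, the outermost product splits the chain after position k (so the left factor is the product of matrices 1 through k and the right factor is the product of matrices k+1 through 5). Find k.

1

Adjacent pairs: A_1A_2 = 18·11·11 = 2178; A_2A_3 = 11·11·10 = 1210; A_3A_4 = 11·10·7 = 770; A_4A_5 = 10·7·4 = 280.
Length 3: A_1..A_3: k=1: 0+1210+18·11·10=3190; k=2: 2178+0+18·11·10=4158 → min 3190 | A_2..A_4: k=2: 0+770+11·11·7=1617; k=3: 1210+0+11·10·7=1980 → min 1617 | A_3..A_5: k=3: 0+280+11·10·4=720; k=4: 770+0+11·7·4=1078 → min 720.
Length 4: A_1..A_4: k=1: 0+1617+18·11·7=3003; k=2: 2178+770+18·11·7=4334; k=3: 3190+0+18·10·7=4450 → min 3003 | A_2..A_5: k=2: 0+720+11·11·4=1204; k=3: 1210+280+11·10·4=1930; k=4: 1617+0+11·7·4=1925 → min 1204.
Top-level splits: k=1: (A_1..A_1)·(A_2..A_5) → 0+1204+18·11·4 = 1996; k=2: (A_1..A_2)·(A_3..A_5) → 2178+720+18·11·4 = 3690; k=3: (A_1..A_3)·(A_4..A_5) → 3190+280+18·10·4 = 4190; k=4: (A_1..A_4)·(A_5..A_5) → 3003+0+18·7·4 = 3507.
Best split is after A_1, i.e. k = 1.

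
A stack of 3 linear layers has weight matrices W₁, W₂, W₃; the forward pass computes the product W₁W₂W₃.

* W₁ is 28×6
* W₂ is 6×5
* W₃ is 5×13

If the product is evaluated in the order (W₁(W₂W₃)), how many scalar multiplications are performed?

(W₂W₃): 6×5 by 5×13 → 6×13, cost 6·5·13 = 390
(W₁(W₂W₃)): 28×6 by 6×13 → 28×13, cost 28·6·13 = 2184; cumulative 2574
Total: 2574 scalar multiplications.

2574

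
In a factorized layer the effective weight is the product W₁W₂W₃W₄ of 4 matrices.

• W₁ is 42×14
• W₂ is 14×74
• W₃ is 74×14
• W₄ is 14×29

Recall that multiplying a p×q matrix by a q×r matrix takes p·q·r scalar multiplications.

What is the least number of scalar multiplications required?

37240

Adjacent pairs: W₁W₂ = 42·14·74 = 43512; W₂W₃ = 14·74·14 = 14504; W₃W₄ = 74·14·29 = 30044.
Length 3: W₁..W₃: k=1: 0+14504+42·14·14=22736; k=2: 43512+0+42·74·14=87024 → min 22736 | W₂..W₄: k=2: 0+30044+14·74·29=60088; k=3: 14504+0+14·14·29=20188 → min 20188.
Length 4: W₁..W₄: k=1: 0+20188+42·14·29=37240; k=2: 43512+30044+42·74·29=163688; k=3: 22736+0+42·14·29=39788 → min 37240.
Optimal order: (W₁((W₂W₃)W₄)) with cost 37240.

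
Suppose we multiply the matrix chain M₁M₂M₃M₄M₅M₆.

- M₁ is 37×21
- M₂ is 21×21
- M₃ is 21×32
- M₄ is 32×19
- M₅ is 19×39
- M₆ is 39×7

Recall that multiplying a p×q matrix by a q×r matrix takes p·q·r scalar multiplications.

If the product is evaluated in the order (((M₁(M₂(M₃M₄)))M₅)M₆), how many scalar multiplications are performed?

73428

(M₃M₄): 21×32 by 32×19 → 21×19, cost 21·32·19 = 12768
(M₂(M₃M₄)): 21×21 by 21×19 → 21×19, cost 21·21·19 = 8379; cumulative 21147
(M₁(M₂(M₃M₄))): 37×21 by 21×19 → 37×19, cost 37·21·19 = 14763; cumulative 35910
((M₁(M₂(M₃M₄)))M₅): 37×19 by 19×39 → 37×39, cost 37·19·39 = 27417; cumulative 63327
(((M₁(M₂(M₃M₄)))M₅)M₆): 37×39 by 39×7 → 37×7, cost 37·39·7 = 10101; cumulative 73428
Total: 73428 scalar multiplications.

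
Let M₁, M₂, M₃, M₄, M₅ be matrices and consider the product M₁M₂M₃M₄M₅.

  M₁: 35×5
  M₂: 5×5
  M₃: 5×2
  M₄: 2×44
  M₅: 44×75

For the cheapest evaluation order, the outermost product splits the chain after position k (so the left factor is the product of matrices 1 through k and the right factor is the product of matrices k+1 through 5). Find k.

Adjacent pairs: M₁M₂ = 35·5·5 = 875; M₂M₃ = 5·5·2 = 50; M₃M₄ = 5·2·44 = 440; M₄M₅ = 2·44·75 = 6600.
Length 3: M₁..M₃: k=1: 0+50+35·5·2=400; k=2: 875+0+35·5·2=1225 → min 400 | M₂..M₄: k=2: 0+440+5·5·44=1540; k=3: 50+0+5·2·44=490 → min 490 | M₃..M₅: k=3: 0+6600+5·2·75=7350; k=4: 440+0+5·44·75=16940 → min 7350.
Length 4: M₁..M₄: k=1: 0+490+35·5·44=8190; k=2: 875+440+35·5·44=9015; k=3: 400+0+35·2·44=3480 → min 3480 | M₂..M₅: k=2: 0+7350+5·5·75=9225; k=3: 50+6600+5·2·75=7400; k=4: 490+0+5·44·75=16990 → min 7400.
Top-level splits: k=1: (M₁..M₁)·(M₂..M₅) → 0+7400+35·5·75 = 20525; k=2: (M₁..M₂)·(M₃..M₅) → 875+7350+35·5·75 = 21350; k=3: (M₁..M₃)·(M₄..M₅) → 400+6600+35·2·75 = 12250; k=4: (M₁..M₄)·(M₅..M₅) → 3480+0+35·44·75 = 118980.
Best split is after M₃, i.e. k = 3.

3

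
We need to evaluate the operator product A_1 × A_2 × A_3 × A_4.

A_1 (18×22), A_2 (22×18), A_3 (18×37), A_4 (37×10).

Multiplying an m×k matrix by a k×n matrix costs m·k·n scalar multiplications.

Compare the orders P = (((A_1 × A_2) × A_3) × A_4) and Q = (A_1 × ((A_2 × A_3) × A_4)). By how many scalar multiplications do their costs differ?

Order P = (((A_1 × A_2) × A_3) × A_4): (A_1 × A_2): 18×22 by 22×18 → 18×18, cost 18·22·18 = 7128; ((A_1 × A_2) × A_3): 18×18 by 18×37 → 18×37, cost 18·18·37 = 11988; cumulative 19116; (((A_1 × A_2) × A_3) × A_4): 18×37 by 37×10 → 18×10, cost 18·37·10 = 6660; cumulative 25776. Total 25776.
Order Q = (A_1 × ((A_2 × A_3) × A_4)): (A_2 × A_3): 22×18 by 18×37 → 22×37, cost 22·18·37 = 14652; ((A_2 × A_3) × A_4): 22×37 by 37×10 → 22×10, cost 22·37·10 = 8140; cumulative 22792; (A_1 × ((A_2 × A_3) × A_4)): 18×22 by 22×10 → 18×10, cost 18·22·10 = 3960; cumulative 26752. Total 26752.
Difference: |25776 − 26752| = 976.

976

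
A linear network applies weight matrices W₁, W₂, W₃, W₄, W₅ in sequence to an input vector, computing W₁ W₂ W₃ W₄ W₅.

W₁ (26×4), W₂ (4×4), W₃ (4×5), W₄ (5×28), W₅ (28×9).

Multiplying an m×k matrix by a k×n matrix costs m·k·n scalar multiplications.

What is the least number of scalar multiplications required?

2456

Adjacent pairs: W₁W₂ = 26·4·4 = 416; W₂W₃ = 4·4·5 = 80; W₃W₄ = 4·5·28 = 560; W₄W₅ = 5·28·9 = 1260.
Length 3: W₁..W₃: k=1: 0+80+26·4·5=600; k=2: 416+0+26·4·5=936 → min 600 | W₂..W₄: k=2: 0+560+4·4·28=1008; k=3: 80+0+4·5·28=640 → min 640 | W₃..W₅: k=3: 0+1260+4·5·9=1440; k=4: 560+0+4·28·9=1568 → min 1440.
Length 4: W₁..W₄: k=1: 0+640+26·4·28=3552; k=2: 416+560+26·4·28=3888; k=3: 600+0+26·5·28=4240 → min 3552 | W₂..W₅: k=2: 0+1440+4·4·9=1584; k=3: 80+1260+4·5·9=1520; k=4: 640+0+4·28·9=1648 → min 1520.
Length 5: W₁..W₅: k=1: 0+1520+26·4·9=2456; k=2: 416+1440+26·4·9=2792; k=3: 600+1260+26·5·9=3030; k=4: 3552+0+26·28·9=10104 → min 2456.
Optimal order: (W₁ ((W₂ W₃) (W₄ W₅))) with cost 2456.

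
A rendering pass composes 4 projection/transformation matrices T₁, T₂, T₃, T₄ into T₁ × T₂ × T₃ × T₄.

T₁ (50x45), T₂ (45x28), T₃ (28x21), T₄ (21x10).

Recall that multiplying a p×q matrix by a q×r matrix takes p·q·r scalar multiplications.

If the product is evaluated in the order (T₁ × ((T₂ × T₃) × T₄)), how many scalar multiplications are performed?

(T₂ × T₃): 45×28 by 28×21 → 45×21, cost 45·28·21 = 26460
((T₂ × T₃) × T₄): 45×21 by 21×10 → 45×10, cost 45·21·10 = 9450; cumulative 35910
(T₁ × ((T₂ × T₃) × T₄)): 50×45 by 45×10 → 50×10, cost 50·45·10 = 22500; cumulative 58410
Total: 58410 scalar multiplications.

58410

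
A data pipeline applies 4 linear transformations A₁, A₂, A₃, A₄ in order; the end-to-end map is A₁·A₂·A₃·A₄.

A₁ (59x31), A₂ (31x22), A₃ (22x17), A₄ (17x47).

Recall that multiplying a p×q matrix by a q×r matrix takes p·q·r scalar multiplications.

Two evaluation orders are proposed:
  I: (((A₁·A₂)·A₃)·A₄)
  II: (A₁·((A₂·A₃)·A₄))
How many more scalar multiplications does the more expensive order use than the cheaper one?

12881

Order I = (((A₁·A₂)·A₃)·A₄): (A₁·A₂): 59×31 by 31×22 → 59×22, cost 59·31·22 = 40238; ((A₁·A₂)·A₃): 59×22 by 22×17 → 59×17, cost 59·22·17 = 22066; cumulative 62304; (((A₁·A₂)·A₃)·A₄): 59×17 by 17×47 → 59×47, cost 59·17·47 = 47141; cumulative 109445. Total 109445.
Order II = (A₁·((A₂·A₃)·A₄)): (A₂·A₃): 31×22 by 22×17 → 31×17, cost 31·22·17 = 11594; ((A₂·A₃)·A₄): 31×17 by 17×47 → 31×47, cost 31·17·47 = 24769; cumulative 36363; (A₁·((A₂·A₃)·A₄)): 59×31 by 31×47 → 59×47, cost 59·31·47 = 85963; cumulative 122326. Total 122326.
Difference: |109445 − 122326| = 12881.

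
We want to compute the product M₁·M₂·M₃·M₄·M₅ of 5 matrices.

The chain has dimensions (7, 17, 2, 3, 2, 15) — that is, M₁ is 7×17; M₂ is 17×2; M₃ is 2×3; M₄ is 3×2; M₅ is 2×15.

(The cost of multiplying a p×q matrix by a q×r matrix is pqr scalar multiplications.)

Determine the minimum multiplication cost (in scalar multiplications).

Adjacent pairs: M₁M₂ = 7·17·2 = 238; M₂M₃ = 17·2·3 = 102; M₃M₄ = 2·3·2 = 12; M₄M₅ = 3·2·15 = 90.
Length 3: M₁..M₃: k=1: 0+102+7·17·3=459; k=2: 238+0+7·2·3=280 → min 280 | M₂..M₄: k=2: 0+12+17·2·2=80; k=3: 102+0+17·3·2=204 → min 80 | M₃..M₅: k=3: 0+90+2·3·15=180; k=4: 12+0+2·2·15=72 → min 72.
Length 4: M₁..M₄: k=1: 0+80+7·17·2=318; k=2: 238+12+7·2·2=278; k=3: 280+0+7·3·2=322 → min 278 | M₂..M₅: k=2: 0+72+17·2·15=582; k=3: 102+90+17·3·15=957; k=4: 80+0+17·2·15=590 → min 582.
Length 5: M₁..M₅: k=1: 0+582+7·17·15=2367; k=2: 238+72+7·2·15=520; k=3: 280+90+7·3·15=685; k=4: 278+0+7·2·15=488 → min 488.
Optimal order: (((M₁·M₂)·(M₃·M₄))·M₅) with cost 488.

488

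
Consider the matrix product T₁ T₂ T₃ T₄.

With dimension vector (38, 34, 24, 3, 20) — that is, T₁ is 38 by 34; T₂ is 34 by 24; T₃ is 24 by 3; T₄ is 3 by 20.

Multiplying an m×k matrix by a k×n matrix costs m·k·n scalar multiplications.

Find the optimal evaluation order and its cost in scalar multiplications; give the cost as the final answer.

8604

Adjacent pairs: T₁T₂ = 38·34·24 = 31008; T₂T₃ = 34·24·3 = 2448; T₃T₄ = 24·3·20 = 1440.
Length 3: T₁..T₃: k=1: 0+2448+38·34·3=6324; k=2: 31008+0+38·24·3=33744 → min 6324 | T₂..T₄: k=2: 0+1440+34·24·20=17760; k=3: 2448+0+34·3·20=4488 → min 4488.
Length 4: T₁..T₄: k=1: 0+4488+38·34·20=30328; k=2: 31008+1440+38·24·20=50688; k=3: 6324+0+38·3·20=8604 → min 8604.
Optimal parenthesization: ((T₁ (T₂ T₃)) T₄) with cost 8604.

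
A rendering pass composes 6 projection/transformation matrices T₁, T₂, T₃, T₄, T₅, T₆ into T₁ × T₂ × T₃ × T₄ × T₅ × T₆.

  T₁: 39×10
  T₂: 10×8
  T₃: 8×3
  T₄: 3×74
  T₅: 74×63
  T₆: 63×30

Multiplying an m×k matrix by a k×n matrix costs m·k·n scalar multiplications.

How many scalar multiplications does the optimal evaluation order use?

Adjacent pairs: T₁T₂ = 39·10·8 = 3120; T₂T₃ = 10·8·3 = 240; T₃T₄ = 8·3·74 = 1776; T₄T₅ = 3·74·63 = 13986; T₅T₆ = 74·63·30 = 139860.
Length 3: T₁..T₃: k=1: 0+240+39·10·3=1410; k=2: 3120+0+39·8·3=4056 → min 1410 | T₂..T₄: k=2: 0+1776+10·8·74=7696; k=3: 240+0+10·3·74=2460 → min 2460 | T₃..T₅: k=3: 0+13986+8·3·63=15498; k=4: 1776+0+8·74·63=39072 → min 15498 | T₄..T₆: k=4: 0+139860+3·74·30=146520; k=5: 13986+0+3·63·30=19656 → min 19656.
Length 4: T₁..T₄: k=1: 0+2460+39·10·74=31320; k=2: 3120+1776+39·8·74=27984; k=3: 1410+0+39·3·74=10068 → min 10068 | T₂..T₅: k=2: 0+15498+10·8·63=20538; k=3: 240+13986+10·3·63=16116; k=4: 2460+0+10·74·63=49080 → min 16116 | T₃..T₆: k=3: 0+19656+8·3·30=20376; k=4: 1776+139860+8·74·30=159396; k=5: 15498+0+8·63·30=30618 → min 20376.
Length 5: T₁..T₅: k=1: 0+16116+39·10·63=40686; k=2: 3120+15498+39·8·63=38274; k=3: 1410+13986+39·3·63=22767; k=4: 10068+0+39·74·63=191886 → min 22767 | T₂..T₆: k=2: 0+20376+10·8·30=22776; k=3: 240+19656+10·3·30=20796; k=4: 2460+139860+10·74·30=164520; k=5: 16116+0+10·63·30=35016 → min 20796.
Length 6: T₁..T₆: k=1: 0+20796+39·10·30=32496; k=2: 3120+20376+39·8·30=32856; k=3: 1410+19656+39·3·30=24576; k=4: 10068+139860+39·74·30=236508; k=5: 22767+0+39·63·30=96477 → min 24576.
Optimal order: ((T₁ × (T₂ × T₃)) × ((T₄ × T₅) × T₆)) with cost 24576.

24576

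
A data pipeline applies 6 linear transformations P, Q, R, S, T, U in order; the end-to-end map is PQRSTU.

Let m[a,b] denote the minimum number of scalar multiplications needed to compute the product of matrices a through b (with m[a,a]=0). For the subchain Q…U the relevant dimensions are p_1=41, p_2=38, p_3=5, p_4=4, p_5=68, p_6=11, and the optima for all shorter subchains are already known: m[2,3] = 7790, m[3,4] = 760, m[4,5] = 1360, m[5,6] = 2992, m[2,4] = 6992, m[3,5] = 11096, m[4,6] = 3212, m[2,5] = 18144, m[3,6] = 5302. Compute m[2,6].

11788

m[2,6] = min over k∈[2,5] of m[2,k]+m[k+1,6]+p_{1}·p_k·p_{6}.
k=2: 0 + 5302 + 41·38·11 = 22440; k=3: 7790 + 3212 + 41·5·11 = 13257; k=4: 6992 + 2992 + 41·4·11 = 11788; k=5: 18144 + 0 + 41·68·11 = 48812.
Minimum: 11788 at k=4.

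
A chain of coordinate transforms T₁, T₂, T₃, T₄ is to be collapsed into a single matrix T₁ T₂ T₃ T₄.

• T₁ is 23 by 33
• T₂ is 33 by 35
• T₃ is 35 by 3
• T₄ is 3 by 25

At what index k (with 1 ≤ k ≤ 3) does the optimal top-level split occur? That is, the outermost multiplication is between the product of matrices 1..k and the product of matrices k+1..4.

Adjacent pairs: T₁T₂ = 23·33·35 = 26565; T₂T₃ = 33·35·3 = 3465; T₃T₄ = 35·3·25 = 2625.
Length 3: T₁..T₃: k=1: 0+3465+23·33·3=5742; k=2: 26565+0+23·35·3=28980 → min 5742 | T₂..T₄: k=2: 0+2625+33·35·25=31500; k=3: 3465+0+33·3·25=5940 → min 5940.
Top-level splits: k=1: (T₁..T₁)·(T₂..T₄) → 0+5940+23·33·25 = 24915; k=2: (T₁..T₂)·(T₃..T₄) → 26565+2625+23·35·25 = 49315; k=3: (T₁..T₃)·(T₄..T₄) → 5742+0+23·3·25 = 7467.
Best split is after T₃, i.e. k = 3.

3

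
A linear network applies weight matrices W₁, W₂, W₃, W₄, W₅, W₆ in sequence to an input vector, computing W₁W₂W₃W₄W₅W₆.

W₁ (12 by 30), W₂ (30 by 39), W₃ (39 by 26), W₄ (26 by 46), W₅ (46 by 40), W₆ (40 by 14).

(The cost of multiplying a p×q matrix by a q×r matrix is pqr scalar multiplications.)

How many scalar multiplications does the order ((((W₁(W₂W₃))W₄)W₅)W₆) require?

82932

(W₂W₃): 30×39 by 39×26 → 30×26, cost 30·39·26 = 30420
(W₁(W₂W₃)): 12×30 by 30×26 → 12×26, cost 12·30·26 = 9360; cumulative 39780
((W₁(W₂W₃))W₄): 12×26 by 26×46 → 12×46, cost 12·26·46 = 14352; cumulative 54132
(((W₁(W₂W₃))W₄)W₅): 12×46 by 46×40 → 12×40, cost 12·46·40 = 22080; cumulative 76212
((((W₁(W₂W₃))W₄)W₅)W₆): 12×40 by 40×14 → 12×14, cost 12·40·14 = 6720; cumulative 82932
Total: 82932 scalar multiplications.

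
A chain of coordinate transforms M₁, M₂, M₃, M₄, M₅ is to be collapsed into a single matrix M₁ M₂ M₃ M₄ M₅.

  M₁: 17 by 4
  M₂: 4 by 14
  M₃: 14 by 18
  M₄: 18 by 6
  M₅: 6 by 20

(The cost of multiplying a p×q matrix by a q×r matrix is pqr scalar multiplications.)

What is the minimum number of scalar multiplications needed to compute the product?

3280

Adjacent pairs: M₁M₂ = 17·4·14 = 952; M₂M₃ = 4·14·18 = 1008; M₃M₄ = 14·18·6 = 1512; M₄M₅ = 18·6·20 = 2160.
Length 3: M₁..M₃: k=1: 0+1008+17·4·18=2232; k=2: 952+0+17·14·18=5236 → min 2232 | M₂..M₄: k=2: 0+1512+4·14·6=1848; k=3: 1008+0+4·18·6=1440 → min 1440 | M₃..M₅: k=3: 0+2160+14·18·20=7200; k=4: 1512+0+14·6·20=3192 → min 3192.
Length 4: M₁..M₄: k=1: 0+1440+17·4·6=1848; k=2: 952+1512+17·14·6=3892; k=3: 2232+0+17·18·6=4068 → min 1848 | M₂..M₅: k=2: 0+3192+4·14·20=4312; k=3: 1008+2160+4·18·20=4608; k=4: 1440+0+4·6·20=1920 → min 1920.
Length 5: M₁..M₅: k=1: 0+1920+17·4·20=3280; k=2: 952+3192+17·14·20=8904; k=3: 2232+2160+17·18·20=10512; k=4: 1848+0+17·6·20=3888 → min 3280.
Optimal order: (M₁ (((M₂ M₃) M₄) M₅)) with cost 3280.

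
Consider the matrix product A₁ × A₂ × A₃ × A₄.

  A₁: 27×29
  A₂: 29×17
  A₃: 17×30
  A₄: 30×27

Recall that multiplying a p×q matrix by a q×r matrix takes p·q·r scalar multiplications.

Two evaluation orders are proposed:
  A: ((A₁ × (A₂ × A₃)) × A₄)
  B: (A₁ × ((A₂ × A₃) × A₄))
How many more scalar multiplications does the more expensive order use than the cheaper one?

729

Order A = ((A₁ × (A₂ × A₃)) × A₄): (A₂ × A₃): 29×17 by 17×30 → 29×30, cost 29·17·30 = 14790; (A₁ × (A₂ × A₃)): 27×29 by 29×30 → 27×30, cost 27·29·30 = 23490; cumulative 38280; ((A₁ × (A₂ × A₃)) × A₄): 27×30 by 30×27 → 27×27, cost 27·30·27 = 21870; cumulative 60150. Total 60150.
Order B = (A₁ × ((A₂ × A₃) × A₄)): (A₂ × A₃): 29×17 by 17×30 → 29×30, cost 29·17·30 = 14790; ((A₂ × A₃) × A₄): 29×30 by 30×27 → 29×27, cost 29·30·27 = 23490; cumulative 38280; (A₁ × ((A₂ × A₃) × A₄)): 27×29 by 29×27 → 27×27, cost 27·29·27 = 21141; cumulative 59421. Total 59421.
Difference: |60150 − 59421| = 729.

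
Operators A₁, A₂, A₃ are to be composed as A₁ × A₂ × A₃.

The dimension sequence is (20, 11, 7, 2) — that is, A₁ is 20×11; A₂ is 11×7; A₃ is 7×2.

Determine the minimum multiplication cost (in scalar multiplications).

Order (A₁ × (A₂ × A₃)): (A₂ × A₃): 11×7 by 7×2 → 11×2, cost 11·7·2 = 154; (A₁ × (A₂ × A₃)): 20×11 by 11×2 → 20×2, cost 20·11·2 = 440; cumulative 594. Total 594.
Order ((A₁ × A₂) × A₃): (A₁ × A₂): 20×11 by 11×7 → 20×7, cost 20·11·7 = 1540; ((A₁ × A₂) × A₃): 20×7 by 7×2 → 20×2, cost 20·7·2 = 280; cumulative 1820. Total 1820.
Minimum: 594.

594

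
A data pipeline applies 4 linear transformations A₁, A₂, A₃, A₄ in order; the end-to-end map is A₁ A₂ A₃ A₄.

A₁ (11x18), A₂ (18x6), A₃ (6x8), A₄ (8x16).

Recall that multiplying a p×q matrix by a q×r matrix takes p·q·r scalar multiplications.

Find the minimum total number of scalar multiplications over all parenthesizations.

Adjacent pairs: A₁A₂ = 11·18·6 = 1188; A₂A₃ = 18·6·8 = 864; A₃A₄ = 6·8·16 = 768.
Length 3: A₁..A₃: k=1: 0+864+11·18·8=2448; k=2: 1188+0+11·6·8=1716 → min 1716 | A₂..A₄: k=2: 0+768+18·6·16=2496; k=3: 864+0+18·8·16=3168 → min 2496.
Length 4: A₁..A₄: k=1: 0+2496+11·18·16=5664; k=2: 1188+768+11·6·16=3012; k=3: 1716+0+11·8·16=3124 → min 3012.
Optimal order: ((A₁ A₂) (A₃ A₄)) with cost 3012.

3012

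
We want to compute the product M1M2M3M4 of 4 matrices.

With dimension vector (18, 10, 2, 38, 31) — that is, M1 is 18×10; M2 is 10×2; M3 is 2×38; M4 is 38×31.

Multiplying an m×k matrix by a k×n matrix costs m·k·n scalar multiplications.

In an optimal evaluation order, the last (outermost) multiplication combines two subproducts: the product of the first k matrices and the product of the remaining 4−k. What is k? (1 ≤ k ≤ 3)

Adjacent pairs: M1M2 = 18·10·2 = 360; M2M3 = 10·2·38 = 760; M3M4 = 2·38·31 = 2356.
Length 3: M1..M3: k=1: 0+760+18·10·38=7600; k=2: 360+0+18·2·38=1728 → min 1728 | M2..M4: k=2: 0+2356+10·2·31=2976; k=3: 760+0+10·38·31=12540 → min 2976.
Top-level splits: k=1: (M1..M1)·(M2..M4) → 0+2976+18·10·31 = 8556; k=2: (M1..M2)·(M3..M4) → 360+2356+18·2·31 = 3832; k=3: (M1..M3)·(M4..M4) → 1728+0+18·38·31 = 22932.
Best split is after M2, i.e. k = 2.

2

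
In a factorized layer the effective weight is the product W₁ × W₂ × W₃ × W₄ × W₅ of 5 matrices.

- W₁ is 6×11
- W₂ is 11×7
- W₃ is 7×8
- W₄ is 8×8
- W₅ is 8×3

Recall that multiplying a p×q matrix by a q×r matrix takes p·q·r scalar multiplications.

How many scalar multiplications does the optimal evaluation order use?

Adjacent pairs: W₁W₂ = 6·11·7 = 462; W₂W₃ = 11·7·8 = 616; W₃W₄ = 7·8·8 = 448; W₄W₅ = 8·8·3 = 192.
Length 3: W₁..W₃: k=1: 0+616+6·11·8=1144; k=2: 462+0+6·7·8=798 → min 798 | W₂..W₄: k=2: 0+448+11·7·8=1064; k=3: 616+0+11·8·8=1320 → min 1064 | W₃..W₅: k=3: 0+192+7·8·3=360; k=4: 448+0+7·8·3=616 → min 360.
Length 4: W₁..W₄: k=1: 0+1064+6·11·8=1592; k=2: 462+448+6·7·8=1246; k=3: 798+0+6·8·8=1182 → min 1182 | W₂..W₅: k=2: 0+360+11·7·3=591; k=3: 616+192+11·8·3=1072; k=4: 1064+0+11·8·3=1328 → min 591.
Length 5: W₁..W₅: k=1: 0+591+6·11·3=789; k=2: 462+360+6·7·3=948; k=3: 798+192+6·8·3=1134; k=4: 1182+0+6·8·3=1326 → min 789.
Optimal order: (W₁ × (W₂ × (W₃ × (W₄ × W₅)))) with cost 789.

789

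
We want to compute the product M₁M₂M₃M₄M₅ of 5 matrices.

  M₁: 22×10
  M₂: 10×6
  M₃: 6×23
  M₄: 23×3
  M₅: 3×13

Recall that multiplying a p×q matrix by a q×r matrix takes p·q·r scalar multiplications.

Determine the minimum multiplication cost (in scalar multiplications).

Adjacent pairs: M₁M₂ = 22·10·6 = 1320; M₂M₃ = 10·6·23 = 1380; M₃M₄ = 6·23·3 = 414; M₄M₅ = 23·3·13 = 897.
Length 3: M₁..M₃: k=1: 0+1380+22·10·23=6440; k=2: 1320+0+22·6·23=4356 → min 4356 | M₂..M₄: k=2: 0+414+10·6·3=594; k=3: 1380+0+10·23·3=2070 → min 594 | M₃..M₅: k=3: 0+897+6·23·13=2691; k=4: 414+0+6·3·13=648 → min 648.
Length 4: M₁..M₄: k=1: 0+594+22·10·3=1254; k=2: 1320+414+22·6·3=2130; k=3: 4356+0+22·23·3=5874 → min 1254 | M₂..M₅: k=2: 0+648+10·6·13=1428; k=3: 1380+897+10·23·13=5267; k=4: 594+0+10·3·13=984 → min 984.
Length 5: M₁..M₅: k=1: 0+984+22·10·13=3844; k=2: 1320+648+22·6·13=3684; k=3: 4356+897+22·23·13=11831; k=4: 1254+0+22·3·13=2112 → min 2112.
Optimal order: ((M₁(M₂(M₃M₄)))M₅) with cost 2112.

2112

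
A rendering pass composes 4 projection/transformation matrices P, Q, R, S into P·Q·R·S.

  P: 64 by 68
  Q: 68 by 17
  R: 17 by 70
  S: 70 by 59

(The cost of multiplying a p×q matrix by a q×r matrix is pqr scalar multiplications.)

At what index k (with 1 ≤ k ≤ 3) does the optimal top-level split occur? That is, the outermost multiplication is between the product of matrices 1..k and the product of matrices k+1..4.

Adjacent pairs: PQ = 64·68·17 = 73984; QR = 68·17·70 = 80920; RS = 17·70·59 = 70210.
Length 3: P..R: k=1: 0+80920+64·68·70=385560; k=2: 73984+0+64·17·70=150144 → min 150144 | Q..S: k=2: 0+70210+68·17·59=138414; k=3: 80920+0+68·70·59=361760 → min 138414.
Top-level splits: k=1: (P..P)·(Q..S) → 0+138414+64·68·59 = 395182; k=2: (P..Q)·(R..S) → 73984+70210+64·17·59 = 208386; k=3: (P..R)·(S..S) → 150144+0+64·70·59 = 414464.
Best split is after Q, i.e. k = 2.

2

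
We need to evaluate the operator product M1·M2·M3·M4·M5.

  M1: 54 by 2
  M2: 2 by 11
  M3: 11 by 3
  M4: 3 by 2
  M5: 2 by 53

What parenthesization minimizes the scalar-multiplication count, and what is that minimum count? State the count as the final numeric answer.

6014

Adjacent pairs: M1M2 = 54·2·11 = 1188; M2M3 = 2·11·3 = 66; M3M4 = 11·3·2 = 66; M4M5 = 3·2·53 = 318.
Length 3: M1..M3: k=1: 0+66+54·2·3=390; k=2: 1188+0+54·11·3=2970 → min 390 | M2..M4: k=2: 0+66+2·11·2=110; k=3: 66+0+2·3·2=78 → min 78 | M3..M5: k=3: 0+318+11·3·53=2067; k=4: 66+0+11·2·53=1232 → min 1232.
Length 4: M1..M4: k=1: 0+78+54·2·2=294; k=2: 1188+66+54·11·2=2442; k=3: 390+0+54·3·2=714 → min 294 | M2..M5: k=2: 0+1232+2·11·53=2398; k=3: 66+318+2·3·53=702; k=4: 78+0+2·2·53=290 → min 290.
Length 5: M1..M5: k=1: 0+290+54·2·53=6014; k=2: 1188+1232+54·11·53=33902; k=3: 390+318+54·3·53=9294; k=4: 294+0+54·2·53=6018 → min 6014.
Optimal parenthesization: (M1·(((M2·M3)·M4)·M5)) with cost 6014.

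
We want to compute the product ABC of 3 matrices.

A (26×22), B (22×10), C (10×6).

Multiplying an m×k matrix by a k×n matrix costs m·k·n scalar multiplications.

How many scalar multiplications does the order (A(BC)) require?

(BC): 22×10 by 10×6 → 22×6, cost 22·10·6 = 1320
(A(BC)): 26×22 by 22×6 → 26×6, cost 26·22·6 = 3432; cumulative 4752
Total: 4752 scalar multiplications.

4752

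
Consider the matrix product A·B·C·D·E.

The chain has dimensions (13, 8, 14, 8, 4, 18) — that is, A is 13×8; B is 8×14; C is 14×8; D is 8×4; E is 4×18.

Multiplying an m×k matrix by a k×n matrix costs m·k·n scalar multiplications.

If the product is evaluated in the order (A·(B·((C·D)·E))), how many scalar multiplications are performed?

5344

(C·D): 14×8 by 8×4 → 14×4, cost 14·8·4 = 448
((C·D)·E): 14×4 by 4×18 → 14×18, cost 14·4·18 = 1008; cumulative 1456
(B·((C·D)·E)): 8×14 by 14×18 → 8×18, cost 8·14·18 = 2016; cumulative 3472
(A·(B·((C·D)·E))): 13×8 by 8×18 → 13×18, cost 13·8·18 = 1872; cumulative 5344
Total: 5344 scalar multiplications.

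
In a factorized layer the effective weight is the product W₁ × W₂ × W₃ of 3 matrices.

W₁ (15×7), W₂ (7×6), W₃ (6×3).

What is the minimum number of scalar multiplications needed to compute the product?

441

Order (W₁ × (W₂ × W₃)): (W₂ × W₃): 7×6 by 6×3 → 7×3, cost 7·6·3 = 126; (W₁ × (W₂ × W₃)): 15×7 by 7×3 → 15×3, cost 15·7·3 = 315; cumulative 441. Total 441.
Order ((W₁ × W₂) × W₃): (W₁ × W₂): 15×7 by 7×6 → 15×6, cost 15·7·6 = 630; ((W₁ × W₂) × W₃): 15×6 by 6×3 → 15×3, cost 15·6·3 = 270; cumulative 900. Total 900.
Minimum: 441.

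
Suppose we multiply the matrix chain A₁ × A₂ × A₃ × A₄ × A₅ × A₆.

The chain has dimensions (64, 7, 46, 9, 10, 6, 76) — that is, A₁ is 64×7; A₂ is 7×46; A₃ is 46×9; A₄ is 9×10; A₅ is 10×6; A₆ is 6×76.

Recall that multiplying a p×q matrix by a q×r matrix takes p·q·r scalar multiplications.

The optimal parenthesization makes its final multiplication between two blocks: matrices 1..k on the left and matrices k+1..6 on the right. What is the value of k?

Adjacent pairs: A₁A₂ = 64·7·46 = 20608; A₂A₃ = 7·46·9 = 2898; A₃A₄ = 46·9·10 = 4140; A₄A₅ = 9·10·6 = 540; A₅A₆ = 10·6·76 = 4560.
Length 3: A₁..A₃: k=1: 0+2898+64·7·9=6930; k=2: 20608+0+64·46·9=47104 → min 6930 | A₂..A₄: k=2: 0+4140+7·46·10=7360; k=3: 2898+0+7·9·10=3528 → min 3528 | A₃..A₅: k=3: 0+540+46·9·6=3024; k=4: 4140+0+46·10·6=6900 → min 3024 | A₄..A₆: k=4: 0+4560+9·10·76=11400; k=5: 540+0+9·6·76=4644 → min 4644.
Length 4: A₁..A₄: k=1: 0+3528+64·7·10=8008; k=2: 20608+4140+64·46·10=54188; k=3: 6930+0+64·9·10=12690 → min 8008 | A₂..A₅: k=2: 0+3024+7·46·6=4956; k=3: 2898+540+7·9·6=3816; k=4: 3528+0+7·10·6=3948 → min 3816 | A₃..A₆: k=3: 0+4644+46·9·76=36108; k=4: 4140+4560+46·10·76=43660; k=5: 3024+0+46·6·76=24000 → min 24000.
Length 5: A₁..A₅: k=1: 0+3816+64·7·6=6504; k=2: 20608+3024+64·46·6=41296; k=3: 6930+540+64·9·6=10926; k=4: 8008+0+64·10·6=11848 → min 6504 | A₂..A₆: k=2: 0+24000+7·46·76=48472; k=3: 2898+4644+7·9·76=12330; k=4: 3528+4560+7·10·76=13408; k=5: 3816+0+7·6·76=7008 → min 7008.
Top-level splits: k=1: (A₁..A₁)·(A₂..A₆) → 0+7008+64·7·76 = 41056; k=2: (A₁..A₂)·(A₃..A₆) → 20608+24000+64·46·76 = 268352; k=3: (A₁..A₃)·(A₄..A₆) → 6930+4644+64·9·76 = 55350; k=4: (A₁..A₄)·(A₅..A₆) → 8008+4560+64·10·76 = 61208; k=5: (A₁..A₅)·(A₆..A₆) → 6504+0+64·6·76 = 35688.
Best split is after A₅, i.e. k = 5.

5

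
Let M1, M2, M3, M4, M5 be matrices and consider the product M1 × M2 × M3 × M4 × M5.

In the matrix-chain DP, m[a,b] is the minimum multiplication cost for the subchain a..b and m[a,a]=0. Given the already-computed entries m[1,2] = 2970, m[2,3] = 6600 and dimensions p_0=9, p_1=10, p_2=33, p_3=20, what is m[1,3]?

m[1,3] = min over k∈[1,2] of m[1,k]+m[k+1,3]+p_{0}·p_k·p_{3}.
k=1: 0 + 6600 + 9·10·20 = 8400; k=2: 2970 + 0 + 9·33·20 = 8910.
Minimum: 8400 at k=1.

8400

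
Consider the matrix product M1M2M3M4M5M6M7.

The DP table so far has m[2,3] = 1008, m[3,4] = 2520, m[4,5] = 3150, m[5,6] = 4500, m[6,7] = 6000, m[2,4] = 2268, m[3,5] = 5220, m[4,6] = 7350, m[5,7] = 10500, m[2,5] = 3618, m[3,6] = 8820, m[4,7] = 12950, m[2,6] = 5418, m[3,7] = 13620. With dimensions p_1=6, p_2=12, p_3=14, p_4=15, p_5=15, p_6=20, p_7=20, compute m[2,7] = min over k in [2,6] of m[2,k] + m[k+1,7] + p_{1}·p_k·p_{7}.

7818

m[2,7] = min over k∈[2,6] of m[2,k]+m[k+1,7]+p_{1}·p_k·p_{7}.
k=2: 0 + 13620 + 6·12·20 = 15060; k=3: 1008 + 12950 + 6·14·20 = 15638; k=4: 2268 + 10500 + 6·15·20 = 14568; k=5: 3618 + 6000 + 6·15·20 = 11418; k=6: 5418 + 0 + 6·20·20 = 7818.
Minimum: 7818 at k=6.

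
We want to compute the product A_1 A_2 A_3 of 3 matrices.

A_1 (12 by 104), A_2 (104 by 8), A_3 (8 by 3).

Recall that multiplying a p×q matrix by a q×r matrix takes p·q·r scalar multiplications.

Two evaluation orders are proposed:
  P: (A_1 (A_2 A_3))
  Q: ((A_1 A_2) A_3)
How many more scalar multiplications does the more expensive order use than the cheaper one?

Order P = (A_1 (A_2 A_3)): (A_2 A_3): 104×8 by 8×3 → 104×3, cost 104·8·3 = 2496; (A_1 (A_2 A_3)): 12×104 by 104×3 → 12×3, cost 12·104·3 = 3744; cumulative 6240. Total 6240.
Order Q = ((A_1 A_2) A_3): (A_1 A_2): 12×104 by 104×8 → 12×8, cost 12·104·8 = 9984; ((A_1 A_2) A_3): 12×8 by 8×3 → 12×3, cost 12·8·3 = 288; cumulative 10272. Total 10272.
Difference: |6240 − 10272| = 4032.

4032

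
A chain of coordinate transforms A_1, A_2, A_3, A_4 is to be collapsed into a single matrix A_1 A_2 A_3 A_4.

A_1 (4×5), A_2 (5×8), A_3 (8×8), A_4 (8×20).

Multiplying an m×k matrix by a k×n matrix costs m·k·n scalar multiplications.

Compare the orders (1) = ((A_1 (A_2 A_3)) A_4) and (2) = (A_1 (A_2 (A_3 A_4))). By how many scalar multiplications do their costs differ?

1360

Order (1) = ((A_1 (A_2 A_3)) A_4): (A_2 A_3): 5×8 by 8×8 → 5×8, cost 5·8·8 = 320; (A_1 (A_2 A_3)): 4×5 by 5×8 → 4×8, cost 4·5·8 = 160; cumulative 480; ((A_1 (A_2 A_3)) A_4): 4×8 by 8×20 → 4×20, cost 4·8·20 = 640; cumulative 1120. Total 1120.
Order (2) = (A_1 (A_2 (A_3 A_4))): (A_3 A_4): 8×8 by 8×20 → 8×20, cost 8·8·20 = 1280; (A_2 (A_3 A_4)): 5×8 by 8×20 → 5×20, cost 5·8·20 = 800; cumulative 2080; (A_1 (A_2 (A_3 A_4))): 4×5 by 5×20 → 4×20, cost 4·5·20 = 400; cumulative 2480. Total 2480.
Difference: |1120 − 2480| = 1360.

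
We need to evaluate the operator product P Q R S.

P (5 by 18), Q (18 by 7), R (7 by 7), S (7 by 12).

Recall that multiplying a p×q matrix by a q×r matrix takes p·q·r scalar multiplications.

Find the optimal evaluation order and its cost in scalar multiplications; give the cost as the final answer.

Adjacent pairs: PQ = 5·18·7 = 630; QR = 18·7·7 = 882; RS = 7·7·12 = 588.
Length 3: P..R: k=1: 0+882+5·18·7=1512; k=2: 630+0+5·7·7=875 → min 875 | Q..S: k=2: 0+588+18·7·12=2100; k=3: 882+0+18·7·12=2394 → min 2100.
Length 4: P..S: k=1: 0+2100+5·18·12=3180; k=2: 630+588+5·7·12=1638; k=3: 875+0+5·7·12=1295 → min 1295.
Optimal parenthesization: (((P Q) R) S) with cost 1295.

1295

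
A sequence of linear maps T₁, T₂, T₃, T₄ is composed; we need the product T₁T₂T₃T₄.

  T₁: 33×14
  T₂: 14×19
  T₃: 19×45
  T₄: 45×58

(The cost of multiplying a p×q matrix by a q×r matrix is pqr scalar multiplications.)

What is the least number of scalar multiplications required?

Adjacent pairs: T₁T₂ = 33·14·19 = 8778; T₂T₃ = 14·19·45 = 11970; T₃T₄ = 19·45·58 = 49590.
Length 3: T₁..T₃: k=1: 0+11970+33·14·45=32760; k=2: 8778+0+33·19·45=36993 → min 32760 | T₂..T₄: k=2: 0+49590+14·19·58=65018; k=3: 11970+0+14·45·58=48510 → min 48510.
Length 4: T₁..T₄: k=1: 0+48510+33·14·58=75306; k=2: 8778+49590+33·19·58=94734; k=3: 32760+0+33·45·58=118890 → min 75306.
Optimal order: (T₁((T₂T₃)T₄)) with cost 75306.

75306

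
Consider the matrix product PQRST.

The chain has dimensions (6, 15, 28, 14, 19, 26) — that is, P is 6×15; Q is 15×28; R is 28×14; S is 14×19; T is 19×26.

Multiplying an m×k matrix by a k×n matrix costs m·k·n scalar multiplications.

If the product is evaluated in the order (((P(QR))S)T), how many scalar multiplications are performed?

11700

(QR): 15×28 by 28×14 → 15×14, cost 15·28·14 = 5880
(P(QR)): 6×15 by 15×14 → 6×14, cost 6·15·14 = 1260; cumulative 7140
((P(QR))S): 6×14 by 14×19 → 6×19, cost 6·14·19 = 1596; cumulative 8736
(((P(QR))S)T): 6×19 by 19×26 → 6×26, cost 6·19·26 = 2964; cumulative 11700
Total: 11700 scalar multiplications.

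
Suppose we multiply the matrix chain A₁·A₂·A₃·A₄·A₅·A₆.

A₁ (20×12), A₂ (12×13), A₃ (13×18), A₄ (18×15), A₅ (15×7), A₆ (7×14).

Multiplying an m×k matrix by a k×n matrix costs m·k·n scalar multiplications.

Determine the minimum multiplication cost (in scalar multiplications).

Adjacent pairs: A₁A₂ = 20·12·13 = 3120; A₂A₃ = 12·13·18 = 2808; A₃A₄ = 13·18·15 = 3510; A₄A₅ = 18·15·7 = 1890; A₅A₆ = 15·7·14 = 1470.
Length 3: A₁..A₃: k=1: 0+2808+20·12·18=7128; k=2: 3120+0+20·13·18=7800 → min 7128 | A₂..A₄: k=2: 0+3510+12·13·15=5850; k=3: 2808+0+12·18·15=6048 → min 5850 | A₃..A₅: k=3: 0+1890+13·18·7=3528; k=4: 3510+0+13·15·7=4875 → min 3528 | A₄..A₆: k=4: 0+1470+18·15·14=5250; k=5: 1890+0+18·7·14=3654 → min 3654.
Length 4: A₁..A₄: k=1: 0+5850+20·12·15=9450; k=2: 3120+3510+20·13·15=10530; k=3: 7128+0+20·18·15=12528 → min 9450 | A₂..A₅: k=2: 0+3528+12·13·7=4620; k=3: 2808+1890+12·18·7=6210; k=4: 5850+0+12·15·7=7110 → min 4620 | A₃..A₆: k=3: 0+3654+13·18·14=6930; k=4: 3510+1470+13·15·14=7710; k=5: 3528+0+13·7·14=4802 → min 4802.
Length 5: A₁..A₅: k=1: 0+4620+20·12·7=6300; k=2: 3120+3528+20·13·7=8468; k=3: 7128+1890+20·18·7=11538; k=4: 9450+0+20·15·7=11550 → min 6300 | A₂..A₆: k=2: 0+4802+12·13·14=6986; k=3: 2808+3654+12·18·14=9486; k=4: 5850+1470+12·15·14=9840; k=5: 4620+0+12·7·14=5796 → min 5796.
Length 6: A₁..A₆: k=1: 0+5796+20·12·14=9156; k=2: 3120+4802+20·13·14=11562; k=3: 7128+3654+20·18·14=15822; k=4: 9450+1470+20·15·14=15120; k=5: 6300+0+20·7·14=8260 → min 8260.
Optimal order: ((A₁·(A₂·(A₃·(A₄·A₅))))·A₆) with cost 8260.

8260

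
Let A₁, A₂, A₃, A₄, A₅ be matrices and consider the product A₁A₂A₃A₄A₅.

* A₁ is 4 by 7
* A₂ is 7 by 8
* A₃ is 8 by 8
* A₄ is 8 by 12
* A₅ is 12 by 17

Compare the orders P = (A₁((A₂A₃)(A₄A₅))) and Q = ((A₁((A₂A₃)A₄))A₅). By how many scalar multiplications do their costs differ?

1236

Order P = (A₁((A₂A₃)(A₄A₅))): (A₂A₃): 7×8 by 8×8 → 7×8, cost 7·8·8 = 448; (A₄A₅): 8×12 by 12×17 → 8×17, cost 8·12·17 = 1632; ((A₂A₃)(A₄A₅)): 7×8 by 8×17 → 7×17, cost 7·8·17 = 952; cumulative 3032; (A₁((A₂A₃)(A₄A₅))): 4×7 by 7×17 → 4×17, cost 4·7·17 = 476; cumulative 3508. Total 3508.
Order Q = ((A₁((A₂A₃)A₄))A₅): (A₂A₃): 7×8 by 8×8 → 7×8, cost 7·8·8 = 448; ((A₂A₃)A₄): 7×8 by 8×12 → 7×12, cost 7·8·12 = 672; cumulative 1120; (A₁((A₂A₃)A₄)): 4×7 by 7×12 → 4×12, cost 4·7·12 = 336; cumulative 1456; ((A₁((A₂A₃)A₄))A₅): 4×12 by 12×17 → 4×17, cost 4·12·17 = 816; cumulative 2272. Total 2272.
Difference: |3508 − 2272| = 1236.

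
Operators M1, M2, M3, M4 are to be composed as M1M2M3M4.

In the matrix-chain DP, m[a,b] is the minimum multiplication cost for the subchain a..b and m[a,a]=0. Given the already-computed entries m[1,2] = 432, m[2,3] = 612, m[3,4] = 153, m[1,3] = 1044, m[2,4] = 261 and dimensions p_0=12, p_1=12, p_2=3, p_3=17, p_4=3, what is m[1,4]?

693

m[1,4] = min over k∈[1,3] of m[1,k]+m[k+1,4]+p_{0}·p_k·p_{4}.
k=1: 0 + 261 + 12·12·3 = 693; k=2: 432 + 153 + 12·3·3 = 693; k=3: 1044 + 0 + 12·17·3 = 1656.
Minimum: 693 at k=1.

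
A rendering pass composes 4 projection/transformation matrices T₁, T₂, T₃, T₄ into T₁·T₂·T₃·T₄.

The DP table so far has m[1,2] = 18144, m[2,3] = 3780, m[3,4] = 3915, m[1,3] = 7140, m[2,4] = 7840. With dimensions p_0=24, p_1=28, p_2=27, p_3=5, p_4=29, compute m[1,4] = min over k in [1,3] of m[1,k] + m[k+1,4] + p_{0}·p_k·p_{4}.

m[1,4] = min over k∈[1,3] of m[1,k]+m[k+1,4]+p_{0}·p_k·p_{4}.
k=1: 0 + 7840 + 24·28·29 = 27328; k=2: 18144 + 3915 + 24·27·29 = 40851; k=3: 7140 + 0 + 24·5·29 = 10620.
Minimum: 10620 at k=3.

10620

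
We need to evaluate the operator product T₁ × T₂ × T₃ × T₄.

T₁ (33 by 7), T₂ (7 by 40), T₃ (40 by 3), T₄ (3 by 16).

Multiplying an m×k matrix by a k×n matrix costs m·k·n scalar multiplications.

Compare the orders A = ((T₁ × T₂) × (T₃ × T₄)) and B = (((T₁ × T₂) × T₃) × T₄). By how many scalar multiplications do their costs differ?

Order A = ((T₁ × T₂) × (T₃ × T₄)): (T₁ × T₂): 33×7 by 7×40 → 33×40, cost 33·7·40 = 9240; (T₃ × T₄): 40×3 by 3×16 → 40×16, cost 40·3·16 = 1920; ((T₁ × T₂) × (T₃ × T₄)): 33×40 by 40×16 → 33×16, cost 33·40·16 = 21120; cumulative 32280. Total 32280.
Order B = (((T₁ × T₂) × T₃) × T₄): (T₁ × T₂): 33×7 by 7×40 → 33×40, cost 33·7·40 = 9240; ((T₁ × T₂) × T₃): 33×40 by 40×3 → 33×3, cost 33·40·3 = 3960; cumulative 13200; (((T₁ × T₂) × T₃) × T₄): 33×3 by 3×16 → 33×16, cost 33·3·16 = 1584; cumulative 14784. Total 14784.
Difference: |32280 − 14784| = 17496.

17496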